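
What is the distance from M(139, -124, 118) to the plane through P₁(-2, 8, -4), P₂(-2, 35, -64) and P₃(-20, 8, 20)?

6

P₁P₂ = (0, 27, -60) and P₁P₃ = (-18, 0, 24), so a normal is n = P₁P₂ × P₁P₃ = (648, 1080, 486).
Then n·(139, -124, 118) - 5400 = 8100.
|n| = √(419904 + 1166400 + 236196) = 1350, so the distance is |8100|/1350 = 6.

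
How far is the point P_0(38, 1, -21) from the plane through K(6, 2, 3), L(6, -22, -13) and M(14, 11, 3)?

KL = (0, -24, -16) and KM = (8, 9, 0), so a normal is n = KL × KM = (144, -128, 192).
n = (144, -128, 192); n·P − 1184 = 128; |n| = 272; distance = 128/272 = 8/17.

8/17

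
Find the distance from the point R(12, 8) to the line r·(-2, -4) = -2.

The normal to the line is n = (-2, -4) with |n| = 2√5.
|n·R − (-2)| = |-56 − (-2)| = 54, so the distance is 54/(2√5) = 27√5/5.

27/√5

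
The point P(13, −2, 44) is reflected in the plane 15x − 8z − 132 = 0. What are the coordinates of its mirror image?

n = (15, 0, −8), |n|² = 289, n·P − 132 = -289, so t = -289/289 = -1.
Foot F = P − (-1)·n = (28, −2, 36); the reflection is 2F − P = (43, −2, 28).

(43, -2, 28)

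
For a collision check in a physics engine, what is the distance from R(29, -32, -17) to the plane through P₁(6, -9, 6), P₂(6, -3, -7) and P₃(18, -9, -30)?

1

P₁P₂ = (0, 6, -13) and P₁P₃ = (12, 0, -36), so a normal is n = P₁P₂ × P₁P₃ = (-216, -156, -72).
n = (-216, -156, -72); n·P − (-324) = 276; |n| = 276; distance = 276/276 = 1.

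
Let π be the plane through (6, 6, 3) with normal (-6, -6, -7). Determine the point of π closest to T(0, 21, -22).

The perpendicular from T has direction n = (-6, -6, -7): r = (0, 21, -22) + λ(-6, -6, -7).
Substitute into the plane: n·(T + λn) = -93 gives 28 + 121λ = -93, so λ = -1.
Foot = (0, 21, -22) + (-1)·(-6, -6, -7) = (6, 27, -15).

(6, 27, -15)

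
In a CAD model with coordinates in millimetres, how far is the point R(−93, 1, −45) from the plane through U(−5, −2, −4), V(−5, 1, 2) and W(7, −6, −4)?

5

UV = (0, 3, 6) and UW = (12, −4, 0), so a normal is n = UV × UW = (24, 72, −36).
Then n·(−93, 1, −45) − (−120) = −420.
|n| = √(576 + 5184 + 1296) = 84, so the distance is |-420|/84 = 5.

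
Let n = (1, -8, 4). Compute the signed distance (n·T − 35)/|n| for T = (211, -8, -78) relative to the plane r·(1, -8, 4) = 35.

-8

n·T − 35 = -72.
|n| = 9, so the signed distance is -72/9 = -8.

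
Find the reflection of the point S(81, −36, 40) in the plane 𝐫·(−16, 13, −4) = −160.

With n = (−16, 13, −4), the signed offset is (n·S − (-160))/|n|² = -1764/441 = -4.
S' = S − 2t·n = (81, −36, 40) − (-8)·(−16, 13, −4) = (−47, 68, 8).

(-47, 68, 8)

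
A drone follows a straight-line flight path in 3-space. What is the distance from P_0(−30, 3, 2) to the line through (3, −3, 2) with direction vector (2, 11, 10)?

Direction vector d = (2, 11, 10).
AP = (−33, 6, 0); AP·d = 0, |AP|² = 1125, |d|² = 225.
distance² = |AP|² − (AP·d)²/|d|² = 1125 − 0/225 = 1125, so the distance is 15√5.

15√5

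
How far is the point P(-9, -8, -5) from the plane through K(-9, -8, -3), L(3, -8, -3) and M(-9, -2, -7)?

6√13/13

KL = (12, 0, 0) and KM = (0, 6, -4), so a normal is n = KL × KM = (0, 48, 72).
Then n·(-9, -8, -5) - (-600) = -144.
|n| = √(0 + 2304 + 5184) = 24√13, so the distance is |-144|/(24√13) = 6√13/13.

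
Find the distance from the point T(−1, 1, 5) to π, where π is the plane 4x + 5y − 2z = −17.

8√5/15

n = (4, 5, −2); n·P − (-17) = 8; |n| = 3√5; distance = 8/(3√5).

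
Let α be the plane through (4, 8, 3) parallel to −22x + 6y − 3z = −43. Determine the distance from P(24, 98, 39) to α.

8/23

Parallel planes share the normal n = (−22, 6, −3); since (4, 8, 3) lies on the plane, its equation is −22x + 6y − 3z = -49.
Then n·(24, 98, 39) − (−49) = −8.
|n| = √(484 + 36 + 9) = 23, so the distance is |-8|/23 = 8/23.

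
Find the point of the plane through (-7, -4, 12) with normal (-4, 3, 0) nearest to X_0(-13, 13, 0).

(-1, 4, 0)

The perpendicular from X_0 has direction n = (-4, 3, 0): r = (-13, 13, 0) + λ(-4, 3, 0).
Substitute into the plane: n·(X_0 + λn) = 16 gives 91 + 25λ = 16, so λ = -3.
Foot = (-13, 13, 0) + (-3)·(-4, 3, 0) = (-1, 4, 0).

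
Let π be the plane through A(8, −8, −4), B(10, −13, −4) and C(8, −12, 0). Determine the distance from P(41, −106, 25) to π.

27/√33

AB = (2, −5, 0) and AC = (0, −4, 4), so a normal is n = AB × AC = (−20, −8, −8).
n = (−20, −8, −8); n·P − (-64) = -108; |n| = 4√33; distance = 108/(4√33) = 27/√33.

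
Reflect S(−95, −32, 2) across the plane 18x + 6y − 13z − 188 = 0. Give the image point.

(49, 16, -102)

n = (18, 6, −13), |n|² = 529, n·S − 188 = -2116, so t = -2116/529 = -4.
Foot F = S − (-4)·n = (−23, −8, −50); the reflection is 2F − S = (49, 16, −102).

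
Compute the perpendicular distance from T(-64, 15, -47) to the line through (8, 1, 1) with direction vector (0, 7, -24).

Direction vector d = (0, 7, -24).
AP = (-72, 14, -48); AP·d = 1250, |AP|² = 7684, |d|² = 625.
distance² = |AP|² − (AP·d)²/|d|² = 7684 − 1562500/625 = 5184, so the distance is 72.

72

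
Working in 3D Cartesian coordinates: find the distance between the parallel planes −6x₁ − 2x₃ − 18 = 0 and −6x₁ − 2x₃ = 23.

5/(2√10)

Both planes have normal n = (−6, 0, −2), |n| = 2√10. Any point on the first plane is at distance |23 − 18|/|n| = 5/(2√10) from the second.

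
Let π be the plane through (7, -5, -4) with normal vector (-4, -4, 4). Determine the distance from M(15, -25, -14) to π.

The plane has equation n·(r − (7, -5, -4)) = 0, i.e. n·r = -24.
n = (-4, -4, 4); n·P − (-24) = 8; |n| = 4√3; distance = 8/(4√3) = 2/√3.

2/√3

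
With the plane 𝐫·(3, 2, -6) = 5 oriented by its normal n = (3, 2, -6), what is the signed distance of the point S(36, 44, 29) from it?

n·S − 5 = 17.
|n| = 7, so the signed distance is 17/7.

17/7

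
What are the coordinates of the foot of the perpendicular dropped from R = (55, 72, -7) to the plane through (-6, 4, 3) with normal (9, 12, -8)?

(10, 12, 33)

n = (9, 12, -8), |n|² = 289, and n·R − (-30) = 1445.
t = 1445/289 = 5, so the foot is R − t·n = (55, 72, -7) − 5·(9, 12, -8) = (10, 12, 33).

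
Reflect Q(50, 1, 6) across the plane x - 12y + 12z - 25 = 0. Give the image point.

(840/17, 137/17, -18/17)

With n = (1, -12, 12), the signed offset is (n·Q − 25)/|n|² = 85/289 = 5/17.
Q' = Q − 2t·n = (50, 1, 6) − (10/17)·(1, -12, 12) = (840/17, 137/17, -18/17).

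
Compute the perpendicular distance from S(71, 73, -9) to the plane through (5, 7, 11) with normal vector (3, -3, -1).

20/√19

The plane has equation n·(r − (5, 7, 11)) = 0, i.e. n·r = -17.
n = (3, -3, -1); n·P − (-17) = 20; |n| = √19; distance = 20/√19 = 20√19/19.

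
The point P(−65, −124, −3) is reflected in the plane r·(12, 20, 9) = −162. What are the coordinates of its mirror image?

With n = (12, 20, 9), the signed offset is (n·P − (-162))/|n|² = -3125/625 = -5.
P' = P − 2t·n = (−65, −124, −3) − (-10)·(12, 20, 9) = (55, 76, 87).

(55, 76, 87)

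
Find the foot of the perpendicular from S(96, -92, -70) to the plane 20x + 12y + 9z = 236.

The perpendicular from S has direction n = (20, 12, 9): r = (96, -92, -70) + t(20, 12, 9).
Substitute into the plane: n·(S + tn) = 236 gives 186 + 625t = 236, so t = 2/25.
Foot = (96, -92, -70) + (2/25)·(20, 12, 9) = (488/5, -2276/25, -1732/25).

(488/5, -2276/25, -1732/25)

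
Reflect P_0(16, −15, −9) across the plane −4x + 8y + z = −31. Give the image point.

n = (−4, 8, 1), |n|² = 81, n·P_0 − (-31) = -162, so t = -162/81 = -2.
Foot F = P_0 − (-2)·n = (8, 1, −7); the reflection is 2F − P_0 = (0, 17, −5).

(0, 17, -5)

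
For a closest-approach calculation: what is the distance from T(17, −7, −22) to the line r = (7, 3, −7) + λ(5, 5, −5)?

Direction vector d = (5, 5, −5).
AP = (10, −10, −15), and AP × d = (125, −25, 100).
|AP × d|² = 26250 and |d|² = 75, so the distance is √(26250/75) = √350 = 5√14.

5√14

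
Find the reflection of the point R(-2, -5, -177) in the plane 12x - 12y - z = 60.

(-250/17, 131/17, -2991/17)

With n = (12, -12, -1), the signed offset is (n·R − 60)/|n|² = 153/289 = 9/17.
R' = R − 2t·n = (-2, -5, -177) − (18/17)·(12, -12, -1) = (-250/17, 131/17, -2991/17).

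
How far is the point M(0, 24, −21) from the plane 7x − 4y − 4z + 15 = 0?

d = |7·0 + (-4)·24 + (-4)·(-21) − (-15)| / √(49 + 16 + 16) = |3| / 9 = 1/3.

1/3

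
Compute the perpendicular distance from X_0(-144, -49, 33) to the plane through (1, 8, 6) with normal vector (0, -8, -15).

The plane has equation n·(r − (1, 8, 6)) = 0, i.e. n·r = -154.
Then n·(-144, -49, 33) - (-154) = 51.
|n| = √(0 + 64 + 225) = 17, so the distance is |51|/17 = 3.

3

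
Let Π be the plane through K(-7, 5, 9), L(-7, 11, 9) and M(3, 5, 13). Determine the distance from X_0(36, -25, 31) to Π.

24/√29

KL = (0, 6, 0) and KM = (10, 0, 4), so a normal is n = KL × KM = (24, 0, -60).
Then n·(36, -25, 31) - (-708) = -288.
|n| = √(576 + 0 + 3600) = 12√29, so the distance is |-288|/(12√29) = 24/√29.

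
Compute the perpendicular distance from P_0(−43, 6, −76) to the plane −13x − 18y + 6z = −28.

1

n = (−13, −18, 6); n·P − (-28) = 23; |n| = 23; distance = 23/23 = 1.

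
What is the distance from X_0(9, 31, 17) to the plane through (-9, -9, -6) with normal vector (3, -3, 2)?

20/√22

The plane has equation n·(r − (-9, -9, -6)) = 0, i.e. n·r = -12.
n = (3, -3, 2); n·P − (-12) = -20; |n| = √22; distance = 20/√22 = 10√22/11.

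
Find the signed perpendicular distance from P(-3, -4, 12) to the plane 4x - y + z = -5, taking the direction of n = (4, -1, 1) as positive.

n·P − (-5) = 9.
|n| = 3√2, so the signed distance is 3/√2.

3/√2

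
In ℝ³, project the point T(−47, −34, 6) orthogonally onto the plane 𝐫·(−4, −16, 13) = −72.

(-39, -2, -20)

The perpendicular from T has direction n = (−4, −16, 13): r = (−47, −34, 6) + λ(−4, −16, 13).
Substitute into the plane: n·(T + λn) = -72 gives 810 + 441λ = -72, so λ = -2.
Foot = (−47, −34, 6) + (-2)·(−4, −16, 13) = (−39, −2, −20).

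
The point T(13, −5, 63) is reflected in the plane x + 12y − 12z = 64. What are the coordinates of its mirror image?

(19, 67, -9)

With n = (1, 12, −12), the signed offset is (n·T − 64)/|n|² = -867/289 = -3.
T' = T − 2t·n = (13, −5, 63) − (-6)·(1, 12, −12) = (19, 67, −9).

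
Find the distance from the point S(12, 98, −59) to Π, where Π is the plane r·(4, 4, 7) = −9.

4

Normal vector n = (4, 4, 7), and n·(12, 98, −59) − (−9) = 36.
|n| = √(16 + 16 + 49) = 9, so the distance is |36|/9 = 4.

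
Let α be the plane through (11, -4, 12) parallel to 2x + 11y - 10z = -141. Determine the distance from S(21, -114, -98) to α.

Parallel planes share the normal n = (2, 11, -10); since (11, -4, 12) lies on the plane, its equation is 2x + 11y - 10z = -142.
Then n·(21, -114, -98) - (-142) = -90.
|n| = √(4 + 121 + 100) = 15, so the distance is |-90|/15 = 6.

6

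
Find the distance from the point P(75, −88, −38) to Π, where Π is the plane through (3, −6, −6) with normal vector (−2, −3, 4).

26/√29

The plane has equation n·(r − (3, −6, −6)) = 0, i.e. n·r = -12.
n = (−2, −3, 4); n·P − (-12) = -26; |n| = √29; distance = 26/√29 = 26√29/29.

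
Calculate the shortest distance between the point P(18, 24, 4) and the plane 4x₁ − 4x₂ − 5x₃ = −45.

Normal vector n = (4, −4, −5), and n·(18, 24, 4) − (−45) = 1.
|n| = √(16 + 16 + 25) = √57, so the distance is |1|/√57 = √57/57.

1/√57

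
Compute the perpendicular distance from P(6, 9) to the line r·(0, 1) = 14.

d = |0·6 + 1·9 − 14| / √(0 + 1) = |-5|/1 = 5.

5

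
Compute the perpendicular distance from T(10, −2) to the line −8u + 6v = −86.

3/5

d = |(-8)·10 + 6·(-2) − (-86)| / √(64 + 36) = |-6|/10 = 3/5.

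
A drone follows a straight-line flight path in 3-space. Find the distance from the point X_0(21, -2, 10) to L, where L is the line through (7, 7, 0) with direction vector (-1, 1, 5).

Direction vector d = (-1, 1, 5).
AP = (14, -9, 10); AP·d = 27, |AP|² = 377, |d|² = 27.
distance² = |AP|² − (AP·d)²/|d|² = 377 − 729/27 = 350, so the distance is 5√14.

5√14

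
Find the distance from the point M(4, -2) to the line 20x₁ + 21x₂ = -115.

d = |20·4 + 21·(-2) − (-115)| / √(400 + 441) = |153|/29 = 153/29.

153/29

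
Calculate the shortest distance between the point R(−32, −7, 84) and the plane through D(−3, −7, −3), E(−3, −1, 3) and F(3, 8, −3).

29/√33

DE = (0, 6, 6) and DF = (6, 15, 0), so a normal is n = DE × DF = (−90, 36, −36).
Then n·(−32, −7, 84) − 126 = −522.
|n| = √(8100 + 1296 + 1296) = 18√33, so the distance is |-522|/(18√33) = 29/√33.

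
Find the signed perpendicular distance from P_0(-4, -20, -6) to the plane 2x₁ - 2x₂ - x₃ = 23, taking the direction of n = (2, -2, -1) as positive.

n·P_0 − 23 = 15.
|n| = 3, so the signed distance is 15/3 = 5.

5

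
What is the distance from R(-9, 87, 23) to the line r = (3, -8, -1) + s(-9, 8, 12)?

3√569

Direction vector d = (-9, 8, 12).
AP = (-12, 95, 24); AP·d = 1156, |AP|² = 9745, |d|² = 289.
distance² = |AP|² − (AP·d)²/|d|² = 9745 − 1336336/289 = 5121, so the distance is 3√569.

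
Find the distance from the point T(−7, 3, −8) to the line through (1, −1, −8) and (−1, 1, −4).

2√14

A direction vector is d = (−2, 2, 4).
AP = (−8, 4, 0), and AP × d = (16, 32, −8).
|AP × d|² = 1344 and |d|² = 24, so the distance is √(1344/24) = √56 = 2√14.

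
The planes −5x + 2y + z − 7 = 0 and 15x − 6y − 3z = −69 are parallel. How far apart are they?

8√30/15

Divide the second equation by -3 to match normals: −5x + 2y + z = 23.
Both planes have normal n = (−5, 2, 1), |n| = √30. Any point on the first plane is at distance |23 − 7|/|n| = 16/√30 = 8√30/15 from the second.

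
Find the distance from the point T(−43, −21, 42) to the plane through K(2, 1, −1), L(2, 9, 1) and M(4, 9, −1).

KL = (0, 8, 2) and KM = (2, 8, 0), so a normal is n = KL × KM = (−16, 4, −16).
Then n·(−43, −21, 42) − (−12) = −56.
|n| = √(256 + 16 + 256) = 4√33, so the distance is |-56|/(4√33) = 14√33/33.

14/√33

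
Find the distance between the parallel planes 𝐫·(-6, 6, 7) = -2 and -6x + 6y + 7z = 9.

Both planes have normal n = (-6, 6, 7), |n| = 11. Any point on the first plane is at distance |9 − (-2)|/|n| = 11/11 = 1 from the second.

1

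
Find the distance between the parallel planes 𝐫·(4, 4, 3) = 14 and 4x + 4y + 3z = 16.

Both planes have normal n = (4, 4, 3), |n| = √41. Any point on the first plane is at distance |16 − 14|/|n| = 2/√41 = 2√41/41 from the second.

2√41/41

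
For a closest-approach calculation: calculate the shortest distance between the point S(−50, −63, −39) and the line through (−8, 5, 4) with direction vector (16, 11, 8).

Direction vector d = (16, 11, 8).
AP = (−42, −68, −43); AP·d = -1764, |AP|² = 8237, |d|² = 441.
distance² = |AP|² − (AP·d)²/|d|² = 8237 − 3111696/441 = 1181, so the distance is √1181.

√1181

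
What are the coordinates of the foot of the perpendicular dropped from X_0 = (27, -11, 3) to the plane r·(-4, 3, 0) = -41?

The perpendicular from X_0 has direction n = (-4, 3, 0): r = (27, -11, 3) + t(-4, 3, 0).
Substitute into the plane: n·(X_0 + tn) = -41 gives -141 + 25t = -41, so t = 4.
Foot = (27, -11, 3) + 4·(-4, 3, 0) = (11, 1, 3).

(11, 1, 3)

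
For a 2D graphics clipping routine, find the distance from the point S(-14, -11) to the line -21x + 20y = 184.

The normal to the line is n = (-21, 20) with |n| = 29.
|n·S − 184| = |74 − 184| = 110, so the distance is 110/29.

110/29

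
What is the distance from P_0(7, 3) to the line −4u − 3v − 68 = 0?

The normal to the line is n = (−4, −3) with |n| = 5.
|n·P_0 − 68| = |-37 − 68| = 105, so the distance is 105/5 = 21.

21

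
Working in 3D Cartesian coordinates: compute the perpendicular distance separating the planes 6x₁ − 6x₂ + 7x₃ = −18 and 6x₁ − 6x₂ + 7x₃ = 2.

With common normal n = (6, −6, 7) (|n| = 11), the distance is |(-18) − 2|/|n| = 20/11.

20/11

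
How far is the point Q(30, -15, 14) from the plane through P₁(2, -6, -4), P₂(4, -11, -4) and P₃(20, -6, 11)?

14/√65

P₁P₂ = (2, -5, 0) and P₁P₃ = (18, 0, 15), so a normal is n = P₁P₂ × P₁P₃ = (-75, -30, 90).
d = |(-75)·30 + (-30)·(-15) + 90·14 − (-330)| / √(5625 + 900 + 8100) = |-210| / (15√65) = 14/√65.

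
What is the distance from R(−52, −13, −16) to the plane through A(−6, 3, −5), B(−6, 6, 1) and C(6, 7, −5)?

AB = (0, 3, 6) and AC = (12, 4, 0), so a normal is n = AB × AC = (−24, 72, −36).
Then n·(−52, −13, −16) − 540 = 348.
|n| = √(576 + 5184 + 1296) = 84, so the distance is |348|/84 = 29/7.

29/7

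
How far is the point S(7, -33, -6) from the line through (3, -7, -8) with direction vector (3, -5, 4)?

√246

Direction vector d = (3, -5, 4).
AP = (4, -26, 2), and AP × d = (-94, -10, 58).
|AP × d|² = 12300 and |d|² = 50, so the distance is √(12300/50) = √246.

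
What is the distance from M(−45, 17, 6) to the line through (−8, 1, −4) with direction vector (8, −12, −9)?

Direction vector d = (8, −12, −9).
AP = (−37, 16, 10), and AP × d = (−24, −253, 316).
|AP × d|² = 164441 and |d|² = 289, so the distance is √(164441/289) = √569.

√569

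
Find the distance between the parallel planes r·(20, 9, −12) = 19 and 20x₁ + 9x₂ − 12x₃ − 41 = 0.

22/25

Both planes have normal n = (20, 9, −12), |n| = 25. Any point on the first plane is at distance |41 − 19|/|n| = 22/25 from the second.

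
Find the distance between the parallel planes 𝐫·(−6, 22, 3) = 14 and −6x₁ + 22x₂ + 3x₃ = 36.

22/23

Both planes have normal n = (−6, 22, 3), |n| = 23. Any point on the first plane is at distance |36 − 14|/|n| = 22/23 from the second.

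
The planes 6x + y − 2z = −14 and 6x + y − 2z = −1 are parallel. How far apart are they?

With common normal n = (6, 1, −2) (|n| = √41), the distance is |(-14) − (-1)|/|n| = 13/√41 = 13√41/41.

13/√41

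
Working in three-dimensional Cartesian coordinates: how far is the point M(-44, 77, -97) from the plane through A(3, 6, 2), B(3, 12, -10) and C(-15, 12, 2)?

AB = (0, 6, -12) and AC = (-18, 6, 0), so a normal is n = AB × AC = (72, 216, 108).
n = (72, 216, 108); n·P − 1728 = 1260; |n| = 252; distance = 1260/252 = 5.

5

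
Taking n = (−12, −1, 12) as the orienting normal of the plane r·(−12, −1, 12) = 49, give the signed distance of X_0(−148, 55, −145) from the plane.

-4

n·X_0 − 49 = -68.
|n| = 17, so the signed distance is -68/17 = -4.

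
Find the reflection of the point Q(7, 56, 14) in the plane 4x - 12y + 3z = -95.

(31, -16, 32)

With n = (4, -12, 3), the signed offset is (n·Q − (-95))/|n|² = -507/169 = -3.
Q' = Q − 2t·n = (7, 56, 14) − (-6)·(4, -12, 3) = (31, -16, 32).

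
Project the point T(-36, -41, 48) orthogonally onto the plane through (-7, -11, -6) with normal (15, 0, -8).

n = (15, 0, -8), |n|² = 289, and n·T − (-57) = -867.
t = -867/289 = -3, so the foot is T − t·n = (-36, -41, 48) − (-3)·(15, 0, -8) = (9, -41, 24).

(9, -41, 24)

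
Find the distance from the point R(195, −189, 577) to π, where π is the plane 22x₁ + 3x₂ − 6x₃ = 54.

9

d = |22·195 + 3·(-189) + (-6)·577 − 54| / √(484 + 9 + 36) = |207| / 23 = 9.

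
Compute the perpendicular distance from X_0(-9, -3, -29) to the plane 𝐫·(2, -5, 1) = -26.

Normal vector n = (2, -5, 1), and n·(-9, -3, -29) - (-26) = -6.
|n| = √(4 + 25 + 1) = √30, so the distance is |-6|/√30 = √30/5.

√30/5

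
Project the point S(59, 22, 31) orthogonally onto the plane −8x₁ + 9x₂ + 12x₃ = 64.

(1019/17, 356/17, 503/17)

n = (−8, 9, 12), |n|² = 289, and n·S − 64 = 34.
t = 34/289 = 2/17, so the foot is S − t·n = (59, 22, 31) − (2/17)·(−8, 9, 12) = (1019/17, 356/17, 503/17).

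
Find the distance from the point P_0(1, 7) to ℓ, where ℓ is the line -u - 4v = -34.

5√17/17

d = |(-1)·1 + (-4)·7 − (-34)| / √(1 + 16) = |5|/√17 = 5/√17.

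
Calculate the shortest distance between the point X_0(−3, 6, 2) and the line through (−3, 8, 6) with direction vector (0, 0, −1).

2

Direction vector d = (0, 0, −1).
AP = (0, −2, −4), and AP × d = (2, 0, 0).
|AP × d|² = 4 and |d|² = 1, so the distance is √4 = 2.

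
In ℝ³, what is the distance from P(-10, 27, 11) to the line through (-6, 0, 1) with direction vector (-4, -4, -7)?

Direction vector d = (-4, -4, -7).
AP = (-4, 27, 10); AP·d = -162, |AP|² = 845, |d|² = 81.
distance² = |AP|² − (AP·d)²/|d|² = 845 − 26244/81 = 521, so the distance is √521.

√521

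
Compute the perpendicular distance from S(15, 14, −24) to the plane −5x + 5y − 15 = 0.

d = |(-5)·15 + 5·14 − 15| / √(25 + 25 + 0) = |-20| / (5√2) = 2√2.

2√2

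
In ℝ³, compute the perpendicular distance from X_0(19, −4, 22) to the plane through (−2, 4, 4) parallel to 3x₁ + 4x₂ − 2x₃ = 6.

Parallel planes share the normal n = (3, 4, −2); since (−2, 4, 4) lies on the plane, its equation is 3x₁ + 4x₂ − 2x₃ = 2.
Then n·(19, −4, 22) − 2 = −5.
|n| = √(9 + 16 + 4) = √29, so the distance is |-5|/√29 = 5/√29.

5√29/29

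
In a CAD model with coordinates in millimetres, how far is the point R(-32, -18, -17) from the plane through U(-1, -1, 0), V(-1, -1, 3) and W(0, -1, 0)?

17

UV = (0, 0, 3) and UW = (1, 0, 0), so a normal is n = UV × UW = (0, 3, 0).
Then n·(-32, -18, -17) - (-3) = -51.
|n| = √(0 + 9 + 0) = 3, so the distance is |-51|/3 = 17.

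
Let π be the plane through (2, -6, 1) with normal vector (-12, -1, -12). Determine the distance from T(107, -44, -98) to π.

2

The plane has equation n·(r − (2, -6, 1)) = 0, i.e. n·r = -30.
n = (-12, -1, -12); n·P − (-30) = -34; |n| = 17; distance = 34/17 = 2.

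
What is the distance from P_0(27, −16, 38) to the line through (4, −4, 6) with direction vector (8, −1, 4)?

Direction vector d = (8, −1, 4).
AP = (23, −12, 32); AP·d = 324, |AP|² = 1697, |d|² = 81.
distance² = |AP|² − (AP·d)²/|d|² = 1697 − 104976/81 = 401, so the distance is √401.

√401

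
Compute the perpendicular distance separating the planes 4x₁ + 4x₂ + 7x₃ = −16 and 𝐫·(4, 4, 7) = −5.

11/9

Both planes have normal n = (4, 4, 7), |n| = 9. Any point on the first plane is at distance |(-5) − (-16)|/|n| = 11/9 from the second.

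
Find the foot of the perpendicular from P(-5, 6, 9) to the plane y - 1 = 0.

The perpendicular from P has direction n = (0, 1, 0): r = (-5, 6, 9) + μ(0, 1, 0).
Substitute into the plane: n·(P + μn) = 1 gives 6 + 1μ = 1, so μ = -5.
Foot = (-5, 6, 9) + (-5)·(0, 1, 0) = (-5, 1, 9).

(-5, 1, 9)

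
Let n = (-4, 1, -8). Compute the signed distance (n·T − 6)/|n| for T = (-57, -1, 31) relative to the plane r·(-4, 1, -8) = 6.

-3

n·T − 6 = -27.
|n| = 9, so the signed distance is -27/9 = -3.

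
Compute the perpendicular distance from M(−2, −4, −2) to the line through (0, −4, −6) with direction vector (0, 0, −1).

Direction vector d = (0, 0, −1).
AP = (−2, 0, 4); AP·d = -4, |AP|² = 20, |d|² = 1.
distance² = |AP|² − (AP·d)²/|d|² = 20 − 16/1 = 4, so the distance is 2.

2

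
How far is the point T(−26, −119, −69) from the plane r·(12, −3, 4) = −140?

7

d = |12·(-26) + (-3)·(-119) + 4·(-69) − (-140)| / √(144 + 9 + 16) = |-91| / 13 = 7.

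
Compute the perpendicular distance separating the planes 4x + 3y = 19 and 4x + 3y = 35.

16/5

Both planes have normal n = (4, 3, 0), |n| = 5. Any point on the first plane is at distance |35 − 19|/|n| = 16/5 from the second.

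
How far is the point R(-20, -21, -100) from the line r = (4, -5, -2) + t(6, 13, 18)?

2√493

Direction vector d = (6, 13, 18).
AP = (-24, -16, -98); AP·d = -2116, |AP|² = 10436, |d|² = 529.
distance² = |AP|² − (AP·d)²/|d|² = 10436 − 4477456/529 = 1972, so the distance is 2√493.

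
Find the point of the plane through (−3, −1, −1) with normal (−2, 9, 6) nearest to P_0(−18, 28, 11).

The perpendicular from P_0 has direction n = (−2, 9, 6): r = (−18, 28, 11) + t(−2, 9, 6).
Substitute into the plane: n·(P_0 + tn) = -9 gives 354 + 121t = -9, so t = -3.
Foot = (−18, 28, 11) + (-3)·(−2, 9, 6) = (−12, 1, −7).

(-12, 1, -7)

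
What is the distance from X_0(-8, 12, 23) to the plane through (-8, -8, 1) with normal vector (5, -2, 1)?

3√30/5

The plane has equation n·(r − (-8, -8, 1)) = 0, i.e. n·r = -23.
Then n·(-8, 12, 23) - (-23) = -18.
|n| = √(25 + 4 + 1) = √30, so the distance is |-18|/√30 = 18/√30.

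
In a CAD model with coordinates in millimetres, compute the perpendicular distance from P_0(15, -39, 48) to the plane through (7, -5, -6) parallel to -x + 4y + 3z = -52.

Parallel planes share the normal n = (-1, 4, 3); since (7, -5, -6) lies on the plane, its equation is -x + 4y + 3z = -45.
Then n·(15, -39, 48) - (-45) = 18.
|n| = √(1 + 16 + 9) = √26, so the distance is |18|/√26 = 9√26/13.

9√26/13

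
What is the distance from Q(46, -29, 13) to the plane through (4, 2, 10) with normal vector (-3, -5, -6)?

11√70/70

The plane has equation n·(r − (4, 2, 10)) = 0, i.e. n·r = -82.
Then n·(46, -29, 13) - (-82) = 11.
|n| = √(9 + 25 + 36) = √70, so the distance is |11|/√70 = 11√70/70.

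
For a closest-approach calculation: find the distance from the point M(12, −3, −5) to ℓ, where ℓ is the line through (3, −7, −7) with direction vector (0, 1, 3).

√91

Direction vector d = (0, 1, 3).
AP = (9, 4, 2), and AP × d = (10, −27, 9).
|AP × d|² = 910 and |d|² = 10, so the distance is √(910/10) = √91.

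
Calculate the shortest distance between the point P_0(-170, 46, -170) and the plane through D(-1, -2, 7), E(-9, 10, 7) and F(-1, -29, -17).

DE = (-8, 12, 0) and DF = (0, -27, -24), so a normal is n = DE × DF = (-288, -192, 216).
Then n·(-170, 46, -170) - 2184 = 1224.
|n| = √(82944 + 36864 + 46656) = 408, so the distance is |1224|/408 = 3.

3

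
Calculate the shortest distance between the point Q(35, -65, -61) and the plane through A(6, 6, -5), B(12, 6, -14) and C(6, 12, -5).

25√13/13

AB = (6, 0, -9) and AC = (0, 6, 0), so a normal is n = AB × AC = (54, 0, 36).
Then n·(35, -65, -61) - 144 = -450.
|n| = √(2916 + 0 + 1296) = 18√13, so the distance is |-450|/(18√13) = 25/√13.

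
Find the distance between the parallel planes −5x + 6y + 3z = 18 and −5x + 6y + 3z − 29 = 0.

11√70/70

With common normal n = (−5, 6, 3) (|n| = √70), the distance is |18 − 29|/|n| = 11/√70 = 11√70/70.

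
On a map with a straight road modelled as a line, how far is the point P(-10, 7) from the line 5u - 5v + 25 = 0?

The normal to the line is n = (5, -5) with |n| = 5√2.
|n·P − (-25)| = |-85 − (-25)| = 60, so the distance is 60/(5√2) = 6√2.

6√2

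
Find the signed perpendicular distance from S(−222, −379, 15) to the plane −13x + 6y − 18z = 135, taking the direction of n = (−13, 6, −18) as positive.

n·S − 135 = 207.
|n| = 23, so the signed distance is 207/23 = 9.

9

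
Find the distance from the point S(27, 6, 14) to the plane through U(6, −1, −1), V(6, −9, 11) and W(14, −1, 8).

15/17

UV = (0, −8, 12) and UW = (8, 0, 9), so a normal is n = UV × UW = (−72, 96, 64).
n = (−72, 96, 64); n·P − (-592) = 120; |n| = 136; distance = 120/136 = 15/17.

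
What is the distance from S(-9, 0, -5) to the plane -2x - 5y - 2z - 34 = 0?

6/√33

n = (-2, -5, -2); n·P − 34 = -6; |n| = √33; distance = 6/√33 = 2√33/11.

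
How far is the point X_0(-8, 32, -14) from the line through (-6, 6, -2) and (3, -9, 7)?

A direction vector is d = (9, -15, 9).
AP = (-2, 26, -12); AP·d = -516, |AP|² = 824, |d|² = 387.
distance² = |AP|² − (AP·d)²/|d|² = 824 − 266256/387 = 136, so the distance is 2√34.

2√34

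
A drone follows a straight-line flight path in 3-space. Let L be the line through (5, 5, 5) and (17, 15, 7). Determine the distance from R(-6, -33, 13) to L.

7√13

A direction vector is d = (12, 10, 2).
AP = (-11, -38, 8); AP·d = -496, |AP|² = 1629, |d|² = 248.
distance² = |AP|² − (AP·d)²/|d|² = 1629 − 246016/248 = 637, so the distance is 7√13.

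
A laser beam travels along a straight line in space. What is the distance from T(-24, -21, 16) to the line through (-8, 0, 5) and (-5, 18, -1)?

9√2

A direction vector is d = (3, 18, -6).
AP = (-16, -21, 11); AP·d = -492, |AP|² = 818, |d|² = 369.
distance² = |AP|² − (AP·d)²/|d|² = 818 − 242064/369 = 162, so the distance is 9√2.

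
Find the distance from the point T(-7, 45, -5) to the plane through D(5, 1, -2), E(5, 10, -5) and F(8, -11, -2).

DE = (0, 9, -3) and DF = (3, -12, 0), so a normal is n = DE × DF = (-36, -9, -27).
Then n·(-7, 45, -5) - (-135) = 117.
|n| = √(1296 + 81 + 729) = 9√26, so the distance is |117|/(9√26) = 13/√26.

√26/2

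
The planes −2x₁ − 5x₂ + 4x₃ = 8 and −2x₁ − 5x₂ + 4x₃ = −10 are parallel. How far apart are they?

With common normal n = (−2, −5, 4) (|n| = 3√5), the distance is |8 − (-10)|/|n| = 18/(3√5) = 6/√5.

6√5/5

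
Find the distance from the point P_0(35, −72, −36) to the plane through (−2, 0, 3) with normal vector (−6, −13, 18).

The plane has equation n·(r − (−2, 0, 3)) = 0, i.e. n·r = 66.
d = |(-6)·35 + (-13)·(-72) + 18·(-36) − 66| / √(36 + 169 + 324) = |12| / 23 = 12/23.

12/23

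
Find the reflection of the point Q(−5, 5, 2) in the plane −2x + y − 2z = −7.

n = (−2, 1, −2), |n|² = 9, n·Q − (-7) = 18, so t = 18/9 = 2.
Foot F = Q − 2·n = (−1, 3, 6); the reflection is 2F − Q = (3, 1, 10).

(3, 1, 10)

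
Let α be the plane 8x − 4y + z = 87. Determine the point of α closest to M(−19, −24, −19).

(-3, -32, -17)

The perpendicular from M has direction n = (8, −4, 1): r = (−19, −24, −19) + λ(8, −4, 1).
Substitute into the plane: n·(M + λn) = 87 gives -75 + 81λ = 87, so λ = 2.
Foot = (−19, −24, −19) + 2·(8, −4, 1) = (−3, −32, −17).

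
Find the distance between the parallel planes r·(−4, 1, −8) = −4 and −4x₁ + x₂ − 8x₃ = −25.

7/3

With common normal n = (−4, 1, −8) (|n| = 9), the distance is |(-4) − (-25)|/|n| = 21/9 = 7/3.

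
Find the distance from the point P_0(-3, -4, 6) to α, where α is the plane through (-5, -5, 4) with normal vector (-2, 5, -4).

7√5/15

The plane has equation n·(r − (-5, -5, 4)) = 0, i.e. n·r = -31.
d = |(-2)·(-3) + 5·(-4) + (-4)·6 − (-31)| / √(4 + 25 + 16) = |-7| / (3√5) = 7√5/15.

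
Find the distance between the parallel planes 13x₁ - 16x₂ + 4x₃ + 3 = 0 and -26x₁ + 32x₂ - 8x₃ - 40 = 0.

17/21

Divide the second equation by -2 to match normals: 13x₁ - 16x₂ + 4x₃ = -20.
Both planes have normal n = (13, -16, 4), |n| = 21. Any point on the first plane is at distance |(-20) − (-3)|/|n| = 17/21 from the second.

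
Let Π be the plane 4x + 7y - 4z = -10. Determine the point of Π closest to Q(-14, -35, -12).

(-2, -14, -24)

n = (4, 7, -4), |n|² = 81, and n·Q − (-10) = -243.
t = -243/81 = -3, so the foot is Q − t·n = (-14, -35, -12) − (-3)·(4, 7, -4) = (-2, -14, -24).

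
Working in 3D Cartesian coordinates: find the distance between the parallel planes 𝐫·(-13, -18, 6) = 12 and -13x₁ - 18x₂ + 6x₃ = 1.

11/23

Both planes have normal n = (-13, -18, 6), |n| = 23. Any point on the first plane is at distance |1 − 12|/|n| = 11/23 from the second.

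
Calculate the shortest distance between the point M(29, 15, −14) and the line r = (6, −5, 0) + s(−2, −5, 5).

3√29

Direction vector d = (−2, −5, 5).
AP = (23, 20, −14); AP·d = -216, |AP|² = 1125, |d|² = 54.
distance² = |AP|² − (AP·d)²/|d|² = 1125 − 46656/54 = 261, so the distance is 3√29.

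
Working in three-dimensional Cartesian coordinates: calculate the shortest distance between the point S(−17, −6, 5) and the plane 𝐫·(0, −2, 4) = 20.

n = (0, −2, 4); n·P − 20 = 12; |n| = 2√5; distance = 12/(2√5) = 6/√5.

6/√5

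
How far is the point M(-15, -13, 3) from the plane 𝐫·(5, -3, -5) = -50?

1/√59

Normal vector n = (5, -3, -5), and n·(-15, -13, 3) - (-50) = -1.
|n| = √(25 + 9 + 25) = √59, so the distance is |-1|/√59 = 1/√59.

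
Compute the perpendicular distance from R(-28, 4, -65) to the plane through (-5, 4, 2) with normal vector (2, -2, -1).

7

The plane has equation n·(r − (-5, 4, 2)) = 0, i.e. n·r = -20.
Then n·(-28, 4, -65) - (-20) = 21.
|n| = √(4 + 4 + 1) = 3, so the distance is |21|/3 = 7.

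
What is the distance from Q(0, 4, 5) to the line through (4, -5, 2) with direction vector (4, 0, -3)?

Direction vector d = (4, 0, -3).
AP = (-4, 9, 3); AP·d = -25, |AP|² = 106, |d|² = 25.
distance² = |AP|² − (AP·d)²/|d|² = 106 − 625/25 = 81, so the distance is 9.

9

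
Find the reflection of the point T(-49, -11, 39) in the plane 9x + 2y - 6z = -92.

(41, 9, -21)

With n = (9, 2, -6), the signed offset is (n·T − (-92))/|n|² = -605/121 = -5.
T' = T − 2t·n = (-49, -11, 39) − (-10)·(9, 2, -6) = (41, 9, -21).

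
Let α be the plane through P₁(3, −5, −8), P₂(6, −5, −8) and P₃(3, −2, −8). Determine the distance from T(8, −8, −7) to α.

P₁P₂ = (3, 0, 0) and P₁P₃ = (0, 3, 0), so a normal is n = P₁P₂ × P₁P₃ = (0, 0, 9).
Then n·(8, −8, −7) − (−72) = 9.
|n| = √(0 + 0 + 81) = 9, so the distance is |9|/9 = 1.

1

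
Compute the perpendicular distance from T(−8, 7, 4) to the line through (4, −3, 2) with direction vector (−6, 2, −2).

6√2

Direction vector d = (−6, 2, −2).
AP = (−12, 10, 2), and AP × d = (−24, −36, 36).
|AP × d|² = 3168 and |d|² = 44, so the distance is √(3168/44) = √72 = 6√2.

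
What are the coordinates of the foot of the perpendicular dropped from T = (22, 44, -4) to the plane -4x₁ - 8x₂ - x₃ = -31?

(2, 4, -9)

The perpendicular from T has direction n = (-4, -8, -1): r = (22, 44, -4) + μ(-4, -8, -1).
Substitute into the plane: n·(T + μn) = -31 gives -436 + 81μ = -31, so μ = 5.
Foot = (22, 44, -4) + 5·(-4, -8, -1) = (2, 4, -9).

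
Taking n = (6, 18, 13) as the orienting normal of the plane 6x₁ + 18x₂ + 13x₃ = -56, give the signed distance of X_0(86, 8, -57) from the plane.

-25/23

n·X_0 − (-56) = -25.
|n| = 23, so the signed distance is -25/23.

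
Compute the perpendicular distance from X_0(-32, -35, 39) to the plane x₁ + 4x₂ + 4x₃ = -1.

15/√33

Normal vector n = (1, 4, 4), and n·(-32, -35, 39) - (-1) = -15.
|n| = √(1 + 16 + 16) = √33, so the distance is |-15|/√33 = 15/√33.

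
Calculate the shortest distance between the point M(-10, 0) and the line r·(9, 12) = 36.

42/5

d = |9·(-10) + 12·0 − 36| / √(81 + 144) = |-126|/15 = 42/5.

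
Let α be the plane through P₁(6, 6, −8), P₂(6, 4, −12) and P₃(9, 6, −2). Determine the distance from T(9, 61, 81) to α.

9

P₁P₂ = (0, −2, −4) and P₁P₃ = (3, 0, 6), so a normal is n = P₁P₂ × P₁P₃ = (−12, −12, 6).
Then n·(9, 61, 81) − (−192) = −162.
|n| = √(144 + 144 + 36) = 18, so the distance is |-162|/18 = 9.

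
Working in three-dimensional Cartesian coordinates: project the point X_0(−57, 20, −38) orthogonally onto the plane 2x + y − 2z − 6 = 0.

The perpendicular from X_0 has direction n = (2, 1, −2): r = (−57, 20, −38) + λ(2, 1, −2).
Substitute into the plane: n·(X_0 + λn) = 6 gives -18 + 9λ = 6, so λ = 8/3.
Foot = (−57, 20, −38) + (8/3)·(2, 1, −2) = (−155/3, 68/3, −130/3).

(-155/3, 68/3, -130/3)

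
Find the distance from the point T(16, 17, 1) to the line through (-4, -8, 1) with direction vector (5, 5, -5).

Direction vector d = (5, 5, -5).
AP = (20, 25, 0); AP·d = 225, |AP|² = 1025, |d|² = 75.
distance² = |AP|² − (AP·d)²/|d|² = 1025 − 50625/75 = 350, so the distance is 5√14.

5√14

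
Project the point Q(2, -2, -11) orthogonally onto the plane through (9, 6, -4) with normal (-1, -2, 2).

(3, 0, -13)

n = (-1, -2, 2), |n|² = 9, and n·Q − (-29) = 9.
t = 9/9 = 1, so the foot is Q − t·n = (2, -2, -11) − 1·(-1, -2, 2) = (3, 0, -13).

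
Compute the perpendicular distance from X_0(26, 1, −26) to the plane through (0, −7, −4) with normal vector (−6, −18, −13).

14/23

The plane has equation n·(r − (0, −7, −4)) = 0, i.e. n·r = 178.
d = |(-6)·26 + (-18)·1 + (-13)·(-26) − 178| / √(36 + 324 + 169) = |-14| / 23 = 14/23.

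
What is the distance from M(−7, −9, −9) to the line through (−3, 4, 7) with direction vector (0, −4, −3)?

√41

Direction vector d = (0, −4, −3).
AP = (−4, −13, −16); AP·d = 100, |AP|² = 441, |d|² = 25.
distance² = |AP|² − (AP·d)²/|d|² = 441 − 10000/25 = 41, so the distance is √41.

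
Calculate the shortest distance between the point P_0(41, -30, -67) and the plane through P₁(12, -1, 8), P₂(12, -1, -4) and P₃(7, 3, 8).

P₁P₂ = (0, 0, -12) and P₁P₃ = (-5, 4, 0), so a normal is n = P₁P₂ × P₁P₃ = (48, 60, 0).
d = |48·41 + 60·(-30) − 516| / √(2304 + 3600 + 0) = |-348| / (12√41) = 29/√41.

29√41/41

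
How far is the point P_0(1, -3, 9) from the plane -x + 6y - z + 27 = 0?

d = |(-1)·1 + 6·(-3) + (-1)·9 − (-27)| / √(1 + 36 + 1) = |-1| / √38 = √38/38.

1/√38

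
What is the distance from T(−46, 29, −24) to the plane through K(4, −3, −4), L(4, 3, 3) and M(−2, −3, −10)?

4

KL = (0, 6, 7) and KM = (−6, 0, −6), so a normal is n = KL × KM = (−36, −42, 36).
Then n·(−46, 29, −24) − (−162) = −264.
|n| = √(1296 + 1764 + 1296) = 66, so the distance is |-264|/66 = 4.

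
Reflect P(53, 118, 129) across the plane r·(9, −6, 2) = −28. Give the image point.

(493/11, 1358/11, 1399/11)

n = (9, −6, 2), |n|² = 121, n·P − (-28) = 55, so t = 55/121 = 5/11.
Foot F = P − (5/11)·n = (538/11, 1328/11, 1409/11); the reflection is 2F − P = (493/11, 1358/11, 1399/11).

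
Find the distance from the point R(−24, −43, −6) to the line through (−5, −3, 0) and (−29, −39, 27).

A direction vector is d = (−24, −36, 27).
AP = (−19, −40, −6), and AP × d = (−1296, 657, −276).
|AP × d|² = 2187441 and |d|² = 2601, so the distance is √(2187441/2601) = √841 = 29.

29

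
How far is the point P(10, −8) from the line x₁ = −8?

18

d = |1·10 + 0·(-8) − (-8)| / √(1 + 0) = |18|/1 = 18.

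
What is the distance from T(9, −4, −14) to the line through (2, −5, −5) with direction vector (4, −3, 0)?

√106

Direction vector d = (4, −3, 0).
AP = (7, 1, −9), and AP × d = (−27, −36, −25).
|AP × d|² = 2650 and |d|² = 25, so the distance is √(2650/25) = √106.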